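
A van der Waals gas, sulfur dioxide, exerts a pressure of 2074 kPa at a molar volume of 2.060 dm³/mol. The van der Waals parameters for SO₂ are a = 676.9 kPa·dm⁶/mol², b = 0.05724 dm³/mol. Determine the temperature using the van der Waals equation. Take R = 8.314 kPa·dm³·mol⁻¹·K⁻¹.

T ≈ 538.0 K

T = (P + a/V_m²)(V_m − b)/R
P + a/V_m² = 2074 + 676.9/(2.060)² = 2233.5 kPa
V_m − b = 2.060 − 0.05724 = 2.0028 dm³/mol
T = (2233.5)(2.0028)/8.314 = 538.0 K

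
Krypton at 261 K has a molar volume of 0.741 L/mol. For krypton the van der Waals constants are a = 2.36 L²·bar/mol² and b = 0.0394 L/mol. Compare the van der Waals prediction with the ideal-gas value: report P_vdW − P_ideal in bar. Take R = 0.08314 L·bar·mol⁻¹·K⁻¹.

Ideal: P_ideal = RT/V_m = (0.08314)(261)/0.741 = 29.2841 bar
vdW: P = RT/(V_m − b) − a/V_m² = 21.6995/0.701600 − 2.36/0.549081 = 30.9286 − 4.29809 = 26.6305 bar
ΔP = 26.6305 − 29.2841 = -2.654 bar

ΔP ≈ -2.654 bar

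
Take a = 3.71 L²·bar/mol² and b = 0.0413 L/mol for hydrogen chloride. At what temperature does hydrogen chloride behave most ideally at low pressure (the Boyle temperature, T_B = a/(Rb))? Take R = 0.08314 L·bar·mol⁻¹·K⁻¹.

T_B ≈ 1080 K

For a van der Waals gas the second virial coefficient B₂ = b − a/(RT) vanishes at T_B = a/(Rb).
T_B = 3.71/(0.08314×0.0413) = 3.71/0.0034337 = 1080 K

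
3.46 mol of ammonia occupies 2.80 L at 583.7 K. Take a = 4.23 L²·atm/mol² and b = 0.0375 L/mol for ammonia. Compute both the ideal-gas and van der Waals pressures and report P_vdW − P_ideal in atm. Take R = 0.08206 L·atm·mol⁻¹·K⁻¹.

Ideal: P_ideal = nRT/V = (3.46)(0.08206)(583.7)/2.80 = 59.1888 atm
vdW: P = nRT/(V − nb) − a n²/V² = 165.729/2.67025 − 50.6399/7.84000 = 62.0650 − 6.45917 = 55.6058 atm
ΔP = 55.6058 − 59.1888 = -3.583 atm

ΔP ≈ -3.583 atm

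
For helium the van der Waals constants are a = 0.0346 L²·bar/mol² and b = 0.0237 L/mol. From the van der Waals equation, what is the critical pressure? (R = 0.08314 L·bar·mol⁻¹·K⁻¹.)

For a van der Waals gas, P_c = a/(27b²).
P_c = 0.0346/(27×(0.0237)²) = 0.0346/0.015166 = 2.281 bar

P_c ≈ 2.281 bar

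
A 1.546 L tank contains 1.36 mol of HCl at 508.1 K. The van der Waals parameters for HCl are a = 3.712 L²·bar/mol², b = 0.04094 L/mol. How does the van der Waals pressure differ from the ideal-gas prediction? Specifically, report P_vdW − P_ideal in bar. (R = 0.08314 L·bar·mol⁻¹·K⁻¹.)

Ideal: P_ideal = nRT/V = (1.36)(0.08314)(508.1)/1.546 = 37.1611 bar
vdW: P = nRT/(V − nb) − a n²/V² = 57.4511/1.49032 − 6.86572/2.39012 = 38.5495 − 2.87254 = 35.6770 bar
ΔP = 35.6770 − 37.1611 = -1.484 bar

ΔP ≈ -1.484 bar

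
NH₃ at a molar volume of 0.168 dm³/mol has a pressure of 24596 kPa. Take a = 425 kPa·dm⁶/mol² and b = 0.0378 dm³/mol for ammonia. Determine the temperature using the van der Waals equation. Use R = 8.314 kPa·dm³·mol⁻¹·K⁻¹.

T ≈ 621.0 K

T = (P + a/V_m²)(V_m − b)/R
P + a/V_m² = 24596 + 425/(0.168)² = 39654 kPa
V_m − b = 0.168 − 0.0378 = 0.13020 dm³/mol
T = (39654)(0.13020)/8.314 = 621.0 K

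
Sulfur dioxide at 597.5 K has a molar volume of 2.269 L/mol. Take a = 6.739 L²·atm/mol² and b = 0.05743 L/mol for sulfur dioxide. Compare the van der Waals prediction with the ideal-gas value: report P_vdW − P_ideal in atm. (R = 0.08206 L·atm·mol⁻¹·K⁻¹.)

Ideal: P_ideal = RT/V_m = (0.08206)(597.5)/2.269 = 21.6090 atm
vdW: P = RT/(V_m − b) − a/V_m² = 49.0309/2.21157 − 6.739/5.14836 = 22.1702 − 1.30896 = 20.8612 atm
ΔP = 20.8612 − 21.6090 = -0.748 atm

ΔP ≈ -0.748 atm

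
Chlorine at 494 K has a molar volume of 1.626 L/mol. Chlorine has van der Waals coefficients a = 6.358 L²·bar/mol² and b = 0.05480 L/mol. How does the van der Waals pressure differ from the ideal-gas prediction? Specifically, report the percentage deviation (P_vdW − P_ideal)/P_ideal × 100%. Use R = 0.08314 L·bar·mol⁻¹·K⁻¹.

Ideal: P_ideal = RT/V_m = (0.08314)(494)/1.626 = 25.2590 bar
vdW: P = RT/(V_m − b) − a/V_m² = 41.0712/1.57120 − 6.358/2.64388 = 26.1400 − 2.40480 = 23.7352 bar
% deviation = (23.7352 − 25.2590)/25.2590 × 100% = -6.03%

-6.03 %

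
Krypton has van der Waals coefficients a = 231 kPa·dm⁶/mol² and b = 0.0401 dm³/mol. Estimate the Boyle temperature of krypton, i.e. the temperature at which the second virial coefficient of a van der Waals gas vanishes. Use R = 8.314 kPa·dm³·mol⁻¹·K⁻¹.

T_B ≈ 692.9 K

For a van der Waals gas the second virial coefficient B₂ = b − a/(RT) vanishes at T_B = a/(Rb).
T_B = 231/(8.314×0.0401) = 231/0.33339 = 692.9 K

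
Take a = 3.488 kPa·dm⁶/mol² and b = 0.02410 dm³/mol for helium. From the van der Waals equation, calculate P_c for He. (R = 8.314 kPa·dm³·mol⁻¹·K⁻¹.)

For a van der Waals gas, P_c = a/(27b²).
P_c = 3.488/(27×(0.02410)²) = 3.488/0.015682 = 222.4 kPa

P_c ≈ 222.4 kPa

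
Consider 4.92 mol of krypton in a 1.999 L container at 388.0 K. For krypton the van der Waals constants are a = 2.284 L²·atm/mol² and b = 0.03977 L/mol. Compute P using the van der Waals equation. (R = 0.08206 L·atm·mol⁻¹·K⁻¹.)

P ≈ 73.03 atm

P = nRT/(V − nb) − a n²/V²
nRT/(V − nb) = (4.92)(0.08206)(388.0)/(1.999 − 4.92×0.03977) = 156.65/1.8033 = 86.869 atm
a n²/V² = (2.284)(4.92)²/(1.999)² = 13.836 atm
P = 86.869 − 13.836 = 73.03 atm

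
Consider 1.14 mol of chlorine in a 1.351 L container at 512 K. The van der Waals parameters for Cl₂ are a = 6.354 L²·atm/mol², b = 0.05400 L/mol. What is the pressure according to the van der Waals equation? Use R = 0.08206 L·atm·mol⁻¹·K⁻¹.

P ≈ 32.62 atm

P = nRT/(V − nb) − a n²/V²
nRT/(V − nb) = (1.14)(0.08206)(512)/(1.351 − 1.14×0.05400) = 47.897/1.2894 = 37.147 atm
a n²/V² = (6.354)(1.14)²/(1.351)² = 4.5242 atm
P = 37.147 − 4.5242 = 32.62 atm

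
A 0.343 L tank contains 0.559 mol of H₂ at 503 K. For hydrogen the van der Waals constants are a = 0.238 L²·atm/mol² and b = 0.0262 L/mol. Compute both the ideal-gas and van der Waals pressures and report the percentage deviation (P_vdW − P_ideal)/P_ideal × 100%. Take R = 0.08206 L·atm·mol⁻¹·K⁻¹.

Ideal: P_ideal = nRT/V = (0.559)(0.08206)(503)/0.343 = 67.2693 atm
vdW: P = nRT/(V − nb) − a n²/V² = 23.0734/0.328354 − 0.0743705/0.117649 = 70.2699 − 0.632139 = 69.6378 atm
% deviation = (69.6378 − 67.2693)/67.2693 × 100% = 3.52%

3.52 %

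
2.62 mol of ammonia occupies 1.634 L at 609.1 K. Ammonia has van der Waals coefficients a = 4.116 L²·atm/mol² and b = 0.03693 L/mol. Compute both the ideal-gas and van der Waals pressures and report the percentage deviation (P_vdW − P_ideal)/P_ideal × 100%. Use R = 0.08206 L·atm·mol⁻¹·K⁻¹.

Ideal: P_ideal = nRT/V = (2.62)(0.08206)(609.1)/1.634 = 80.1437 atm
vdW: P = nRT/(V − nb) − a n²/V² = 130.955/1.53724 − 28.2539/2.66996 = 85.1884 − 10.5821 = 74.6063 atm
% deviation = (74.6063 − 80.1437)/80.1437 × 100% = -6.91%

-6.91 %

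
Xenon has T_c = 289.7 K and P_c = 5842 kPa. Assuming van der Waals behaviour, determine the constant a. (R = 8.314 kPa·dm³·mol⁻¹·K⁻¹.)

a ≈ 418.9 kPa·dm⁶/mol²

From T_c = 8a/(27Rb) and P_c = a/(27b²): a = 27 R² T_c²/(64 P_c).
a = 27×(8.314)²×(289.7)²/(64×5842) = 156632109/373888 = 418.9 kPa·dm⁶/mol²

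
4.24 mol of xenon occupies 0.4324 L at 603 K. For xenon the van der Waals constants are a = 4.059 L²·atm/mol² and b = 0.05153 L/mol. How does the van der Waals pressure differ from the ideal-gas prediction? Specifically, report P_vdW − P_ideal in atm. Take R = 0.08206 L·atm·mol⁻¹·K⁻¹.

Ideal: P_ideal = nRT/V = (4.24)(0.08206)(603)/0.4324 = 485.209 atm
vdW: P = nRT/(V − nb) − a n²/V² = 209.804/0.213913 − 72.9711/0.186970 = 980.791 − 390.282 = 590.509 atm
ΔP = 590.509 − 485.209 = 105.3 atm

ΔP ≈ 105.3 atm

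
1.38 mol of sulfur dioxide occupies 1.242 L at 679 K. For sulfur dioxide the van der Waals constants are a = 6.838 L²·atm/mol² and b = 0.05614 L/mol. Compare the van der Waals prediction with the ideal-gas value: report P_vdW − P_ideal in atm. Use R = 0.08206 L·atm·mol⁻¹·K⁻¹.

ΔP ≈ -4.323 atm

Ideal: P_ideal = nRT/V = (1.38)(0.08206)(679)/1.242 = 61.9097 atm
vdW: P = nRT/(V − nb) − a n²/V² = 76.8919/1.16453 − 13.0223/1.54256 = 66.0283 − 8.44201 = 57.5863 atm
ΔP = 57.5863 − 61.9097 = -4.323 atm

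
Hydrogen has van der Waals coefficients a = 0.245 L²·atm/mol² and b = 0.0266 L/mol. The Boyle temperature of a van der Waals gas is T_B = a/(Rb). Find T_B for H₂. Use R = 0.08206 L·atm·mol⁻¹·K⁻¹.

T_B ≈ 112.2 K

For a van der Waals gas the second virial coefficient B₂ = b − a/(RT) vanishes at T_B = a/(Rb).
T_B = 0.245/(0.08206×0.0266) = 0.245/0.0021828 = 112.2 K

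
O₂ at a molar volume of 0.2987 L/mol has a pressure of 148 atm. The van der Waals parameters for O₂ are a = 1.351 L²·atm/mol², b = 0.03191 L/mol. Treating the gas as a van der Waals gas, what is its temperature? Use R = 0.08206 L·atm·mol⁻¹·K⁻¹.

T = (P + a/V_m²)(V_m − b)/R
P + a/V_m² = 148 + 1.351/(0.2987)² = 163.14 atm
V_m − b = 0.2987 − 0.03191 = 0.26679 L/mol
T = (163.14)(0.26679)/0.08206 = 530.4 K

T ≈ 530.4 K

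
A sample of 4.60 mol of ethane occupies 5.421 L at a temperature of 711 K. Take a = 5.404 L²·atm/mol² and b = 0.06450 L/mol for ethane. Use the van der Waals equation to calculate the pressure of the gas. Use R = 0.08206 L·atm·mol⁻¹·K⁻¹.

P = nRT/(V − nb) − a n²/V²
nRT/(V − nb) = (4.60)(0.08206)(711)/(5.421 − 4.60×0.06450) = 268.39/5.1243 = 52.376 atm
a n²/V² = (5.404)(4.60)²/(5.421)² = 3.8911 atm
P = 52.376 − 3.8911 = 48.48 atm

P ≈ 48.48 atm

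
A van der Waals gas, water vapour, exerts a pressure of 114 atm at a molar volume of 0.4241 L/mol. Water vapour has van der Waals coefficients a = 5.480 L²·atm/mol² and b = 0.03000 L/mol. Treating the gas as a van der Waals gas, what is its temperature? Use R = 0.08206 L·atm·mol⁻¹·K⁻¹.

T = (P + a/V_m²)(V_m − b)/R
P + a/V_m² = 114 + 5.480/(0.4241)² = 144.47 atm
V_m − b = 0.4241 − 0.03000 = 0.39410 L/mol
T = (144.47)(0.39410)/0.08206 = 693.8 K

T ≈ 693.8 K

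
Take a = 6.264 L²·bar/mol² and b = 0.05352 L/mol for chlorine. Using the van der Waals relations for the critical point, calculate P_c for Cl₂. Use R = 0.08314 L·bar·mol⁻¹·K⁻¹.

For a van der Waals gas, P_c = a/(27b²).
P_c = 6.264/(27×(0.05352)²) = 6.264/0.077339 = 80.99 bar

P_c ≈ 80.99 bar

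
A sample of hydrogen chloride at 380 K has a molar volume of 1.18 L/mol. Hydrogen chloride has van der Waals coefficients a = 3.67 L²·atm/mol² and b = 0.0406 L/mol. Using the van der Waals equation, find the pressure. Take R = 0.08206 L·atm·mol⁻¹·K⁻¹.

P = RT/(V_m − b) − a/V_m²
RT/(V_m − b) = (0.08206)(380)/(1.18 − 0.0406) = 31.183/1.1394 = 27.368 atm
a/V_m² = 3.67/(1.18)² = 2.6357 atm
P = 27.368 − 2.6357 = 24.73 atm

P ≈ 24.73 atm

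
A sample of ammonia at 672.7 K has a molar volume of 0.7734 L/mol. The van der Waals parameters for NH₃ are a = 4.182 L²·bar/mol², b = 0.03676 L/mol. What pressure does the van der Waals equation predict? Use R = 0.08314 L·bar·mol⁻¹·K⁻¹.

P = RT/(V_m − b) − a/V_m²
RT/(V_m − b) = (0.08314)(672.7)/(0.7734 − 0.03676) = 55.928/0.73664 = 75.923 bar
a/V_m² = 4.182/(0.7734)² = 6.9916 bar
P = 75.923 − 6.9916 = 68.93 bar

P ≈ 68.93 bar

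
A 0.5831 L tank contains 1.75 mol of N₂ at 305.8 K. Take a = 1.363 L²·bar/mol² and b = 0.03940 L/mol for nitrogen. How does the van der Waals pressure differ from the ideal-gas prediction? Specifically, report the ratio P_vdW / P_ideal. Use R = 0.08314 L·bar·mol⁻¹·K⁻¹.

Ideal: P_ideal = nRT/V = (1.75)(0.08314)(305.8)/0.5831 = 76.3032 bar
vdW: P = nRT/(V − nb) − a n²/V² = 44.4924/0.514150 − 4.17419/0.340006 = 86.5358 − 12.2768 = 74.2590 bar
Ratio = 74.2590/76.3032 = 0.9732

P_vdW / P_ideal ≈ 0.9732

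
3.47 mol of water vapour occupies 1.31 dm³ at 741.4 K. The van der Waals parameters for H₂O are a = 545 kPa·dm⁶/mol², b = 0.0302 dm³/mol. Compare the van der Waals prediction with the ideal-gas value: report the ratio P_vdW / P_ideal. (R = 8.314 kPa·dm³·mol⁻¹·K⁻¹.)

Ideal: P_ideal = nRT/V = (3.47)(8.314)(741.4)/1.31 = 16327.5 kPa
vdW: P = nRT/(V − nb) − a n²/V² = 21389.1/1.20521 − 6562.29/1.71610 = 17747.2 − 3823.96 = 13923.2 kPa
Ratio = 13923.2/16327.5 = 0.8527

P_vdW / P_ideal ≈ 0.8527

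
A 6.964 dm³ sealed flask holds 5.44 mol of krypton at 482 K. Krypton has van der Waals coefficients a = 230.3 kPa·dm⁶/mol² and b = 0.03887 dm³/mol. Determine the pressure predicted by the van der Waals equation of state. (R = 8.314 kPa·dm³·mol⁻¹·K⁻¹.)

P = nRT/(V − nb) − a n²/V²
nRT/(V − nb) = (5.44)(8.314)(482)/(6.964 − 5.44×0.03887) = 21800/6.7525 = 3228.4 kPa
a n²/V² = (230.3)(5.44)²/(6.964)² = 140.53 kPa
P = 3228.4 − 140.53 = 3088 kPa

P ≈ 3088 kPa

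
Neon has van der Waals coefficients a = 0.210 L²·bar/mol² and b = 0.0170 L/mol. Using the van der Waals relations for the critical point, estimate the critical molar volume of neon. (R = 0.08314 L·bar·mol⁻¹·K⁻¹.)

For a van der Waals gas, V_m,c = 3b.
V_m,c = 3×0.0170 = 0.05100 L/mol

V_m,c ≈ 0.05100 L/mol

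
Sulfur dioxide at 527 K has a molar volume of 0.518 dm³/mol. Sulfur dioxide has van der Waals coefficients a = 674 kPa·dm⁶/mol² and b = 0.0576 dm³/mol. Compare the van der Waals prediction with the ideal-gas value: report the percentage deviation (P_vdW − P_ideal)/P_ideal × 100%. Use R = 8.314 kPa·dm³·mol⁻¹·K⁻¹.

-17.19 %

Ideal: P_ideal = RT/V_m = (8.314)(527)/0.518 = 8458.45 kPa
vdW: P = RT/(V_m − b) − a/V_m² = 4381.48/0.460400 − 674/0.268324 = 9516.68 − 2511.89 = 7004.79 kPa
% deviation = (7004.79 − 8458.45)/8458.45 × 100% = -17.19%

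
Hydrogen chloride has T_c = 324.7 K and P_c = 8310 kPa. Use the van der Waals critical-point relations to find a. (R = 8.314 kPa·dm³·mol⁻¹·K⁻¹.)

a ≈ 370.0 kPa·dm⁶/mol²

From T_c = 8a/(27Rb) and P_c = a/(27b²): a = 27 R² T_c²/(64 P_c).
a = 27×(8.314)²×(324.7)²/(64×8310) = 196765241/531840 = 370.0 kPa·dm⁶/mol²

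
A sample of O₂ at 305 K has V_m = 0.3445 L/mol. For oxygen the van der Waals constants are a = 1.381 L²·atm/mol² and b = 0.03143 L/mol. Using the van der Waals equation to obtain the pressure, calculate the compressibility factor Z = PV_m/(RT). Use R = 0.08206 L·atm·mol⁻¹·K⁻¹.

P = RT/(V_m − b) − a/V_m² = (0.08206)(305)/(0.3445 − 0.03143) − 1.381/(0.3445)²
  = 25.028/0.31307 − 11.636 = 79.944 − 11.636 = 68.308 atm
Z = PV_m/(RT) = (68.308)(0.3445)/((0.08206)(305)) = 23.532/25.028 = 0.9402

Z ≈ 0.9402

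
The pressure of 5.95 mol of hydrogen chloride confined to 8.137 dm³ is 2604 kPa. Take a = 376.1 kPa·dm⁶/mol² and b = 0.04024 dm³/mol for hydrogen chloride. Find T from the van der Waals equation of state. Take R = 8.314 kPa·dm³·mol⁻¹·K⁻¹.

T = (P + a n²/V²)(V − nb)/(nR)
P + a n²/V² = 2604 + (376.1)(5.95)²/(8.137)² = 2805.1 kPa
V − nb = 8.137 − (5.95)(0.04024) = 7.8976 dm³
T = (2805.1)(7.8976)/((5.95)(8.314)) = 447.8 K

T ≈ 447.8 K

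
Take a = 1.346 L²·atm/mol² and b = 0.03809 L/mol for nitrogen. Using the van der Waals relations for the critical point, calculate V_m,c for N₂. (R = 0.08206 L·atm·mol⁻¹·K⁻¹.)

For a van der Waals gas, V_m,c = 3b.
V_m,c = 3×0.03809 = 0.1143 L/mol

V_m,c ≈ 0.1143 L/mol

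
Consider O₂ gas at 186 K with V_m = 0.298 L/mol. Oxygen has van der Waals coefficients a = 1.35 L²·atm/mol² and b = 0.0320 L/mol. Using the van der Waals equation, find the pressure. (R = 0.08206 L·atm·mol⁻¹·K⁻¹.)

P = RT/(V_m − b) − a/V_m²
RT/(V_m − b) = (0.08206)(186)/(0.298 − 0.0320) = 15.263/0.26600 = 57.380 atm
a/V_m² = 1.35/(0.298)² = 15.202 atm
P = 57.380 − 15.202 = 42.18 atm

P ≈ 42.18 atm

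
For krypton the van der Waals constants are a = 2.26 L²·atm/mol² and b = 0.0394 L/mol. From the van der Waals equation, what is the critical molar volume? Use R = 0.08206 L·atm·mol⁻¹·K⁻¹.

For a van der Waals gas, V_m,c = 3b.
V_m,c = 3×0.0394 = 0.1182 L/mol

V_m,c ≈ 0.1182 L/mol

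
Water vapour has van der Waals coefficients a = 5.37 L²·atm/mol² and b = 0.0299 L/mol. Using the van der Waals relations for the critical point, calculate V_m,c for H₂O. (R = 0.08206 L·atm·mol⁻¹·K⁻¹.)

For a van der Waals gas, V_m,c = 3b.
V_m,c = 3×0.0299 = 0.08970 L/mol

V_m,c ≈ 0.08970 L/mol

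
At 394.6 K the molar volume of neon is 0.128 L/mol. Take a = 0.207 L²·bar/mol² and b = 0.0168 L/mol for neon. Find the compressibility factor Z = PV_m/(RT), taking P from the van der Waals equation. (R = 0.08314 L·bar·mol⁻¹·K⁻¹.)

Z ≈ 1.102

P = RT/(V_m − b) − a/V_m² = (0.08314)(394.6)/(0.128 − 0.0168) − 0.207/(0.128)²
  = 32.807/0.11120 − 12.634 = 295.03 − 12.634 = 282.40 bar
Z = PV_m/(RT) = (282.40)(0.128)/((0.08314)(394.6)) = 36.147/32.807 = 1.102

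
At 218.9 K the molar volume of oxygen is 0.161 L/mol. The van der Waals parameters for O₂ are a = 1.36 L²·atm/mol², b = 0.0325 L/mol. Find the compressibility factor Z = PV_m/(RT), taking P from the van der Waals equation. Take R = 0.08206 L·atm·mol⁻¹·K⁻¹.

Z ≈ 0.7827

P = RT/(V_m − b) − a/V_m² = (0.08206)(218.9)/(0.161 − 0.0325) − 1.36/(0.161)²
  = 17.963/0.12850 − 52.467 = 139.79 − 52.467 = 87.32 atm
Z = PV_m/(RT) = (87.32)(0.161)/((0.08206)(218.9)) = 14.059/17.963 = 0.7827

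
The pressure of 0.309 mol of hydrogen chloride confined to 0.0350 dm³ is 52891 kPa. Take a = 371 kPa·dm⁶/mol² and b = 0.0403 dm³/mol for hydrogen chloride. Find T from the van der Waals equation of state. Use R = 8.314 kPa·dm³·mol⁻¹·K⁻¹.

T ≈ 718.0 K

T = (P + a n²/V²)(V − nb)/(nR)
P + a n²/V² = 52891 + (371)(0.309)²/(0.0350)² = 81808 kPa
V − nb = 0.0350 − (0.309)(0.0403) = 0.022547 dm³
T = (81808)(0.022547)/((0.309)(8.314)) = 718.0 K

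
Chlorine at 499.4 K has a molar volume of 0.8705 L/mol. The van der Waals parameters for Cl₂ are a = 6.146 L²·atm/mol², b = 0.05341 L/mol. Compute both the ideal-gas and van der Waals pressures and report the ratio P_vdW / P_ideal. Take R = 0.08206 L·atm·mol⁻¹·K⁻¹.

Ideal: P_ideal = RT/V_m = (0.08206)(499.4)/0.8705 = 47.0773 atm
vdW: P = RT/(V_m − b) − a/V_m² = 40.9808/0.817090 − 6.146/0.757770 = 50.1546 − 8.11064 = 42.0440 atm
Ratio = 42.0440/47.0773 = 0.8931

P_vdW / P_ideal ≈ 0.8931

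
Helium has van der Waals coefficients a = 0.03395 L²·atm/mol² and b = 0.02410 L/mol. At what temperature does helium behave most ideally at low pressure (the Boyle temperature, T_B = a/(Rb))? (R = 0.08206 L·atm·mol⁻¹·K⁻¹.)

For a van der Waals gas the second virial coefficient B₂ = b − a/(RT) vanishes at T_B = a/(Rb).
T_B = 0.03395/(0.08206×0.02410) = 0.03395/0.0019776 = 17.17 K

T_B ≈ 17.17 K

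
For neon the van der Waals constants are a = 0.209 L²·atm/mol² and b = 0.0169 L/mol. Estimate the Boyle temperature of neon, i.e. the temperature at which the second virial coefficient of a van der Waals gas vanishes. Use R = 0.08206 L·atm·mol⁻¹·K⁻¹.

T_B ≈ 150.7 K

For a van der Waals gas the second virial coefficient B₂ = b − a/(RT) vanishes at T_B = a/(Rb).
T_B = 0.209/(0.08206×0.0169) = 0.209/0.0013868 = 150.7 K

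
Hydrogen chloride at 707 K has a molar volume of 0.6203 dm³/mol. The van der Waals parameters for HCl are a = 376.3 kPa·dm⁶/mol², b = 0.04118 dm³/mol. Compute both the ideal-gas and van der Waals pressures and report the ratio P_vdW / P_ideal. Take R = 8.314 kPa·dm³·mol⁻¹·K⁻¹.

P_vdW / P_ideal ≈ 0.9679

Ideal: P_ideal = RT/V_m = (8.314)(707)/0.6203 = 9476.06 kPa
vdW: P = RT/(V_m − b) − a/V_m² = 5878.00/0.579120 − 376.3/0.384772 = 10149.9 − 977.982 = 9171.9 kPa
Ratio = 9171.9/9476.06 = 0.9679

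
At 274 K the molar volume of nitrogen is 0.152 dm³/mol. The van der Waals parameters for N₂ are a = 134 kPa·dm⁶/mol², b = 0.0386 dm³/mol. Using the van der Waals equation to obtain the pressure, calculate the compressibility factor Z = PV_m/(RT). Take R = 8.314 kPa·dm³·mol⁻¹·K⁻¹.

Z ≈ 0.9534

P = RT/(V_m − b) − a/V_m² = (8.314)(274)/(0.152 − 0.0386) − 134/(0.152)²
  = 2278.0/0.11340 − 5799.9 = 20088 − 5799.9 = 14288 kPa
Z = PV_m/(RT) = (14288)(0.152)/((8.314)(274)) = 2171.8/2278.0 = 0.9534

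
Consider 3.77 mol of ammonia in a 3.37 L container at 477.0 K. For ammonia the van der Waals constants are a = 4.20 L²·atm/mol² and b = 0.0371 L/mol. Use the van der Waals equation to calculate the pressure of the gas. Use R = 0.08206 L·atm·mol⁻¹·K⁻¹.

P ≈ 40.43 atm

P = nRT/(V − nb) − a n²/V²
nRT/(V − nb) = (3.77)(0.08206)(477.0)/(3.37 − 3.77×0.0371) = 147.57/3.2301 = 45.686 atm
a n²/V² = (4.20)(3.77)²/(3.37)² = 5.2562 atm
P = 45.686 − 5.2562 = 40.43 atm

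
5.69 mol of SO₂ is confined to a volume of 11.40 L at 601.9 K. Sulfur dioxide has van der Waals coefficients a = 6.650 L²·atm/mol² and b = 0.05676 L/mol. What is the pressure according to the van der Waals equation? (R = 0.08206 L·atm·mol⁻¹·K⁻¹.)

P = nRT/(V − nb) − a n²/V²
nRT/(V − nb) = (5.69)(0.08206)(601.9)/(11.40 − 5.69×0.05676) = 281.04/11.077 = 25.371 atm
a n²/V² = (6.650)(5.69)²/(11.40)² = 1.6567 atm
P = 25.371 − 1.6567 = 23.71 atm

P ≈ 23.71 atm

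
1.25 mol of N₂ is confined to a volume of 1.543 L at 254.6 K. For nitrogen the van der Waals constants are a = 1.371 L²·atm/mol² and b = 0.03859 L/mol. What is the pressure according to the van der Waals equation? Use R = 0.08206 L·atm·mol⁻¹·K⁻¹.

P ≈ 16.57 atm

P = nRT/(V − nb) − a n²/V²
nRT/(V − nb) = (1.25)(0.08206)(254.6)/(1.543 − 1.25×0.03859) = 26.116/1.4948 = 17.471 atm
a n²/V² = (1.371)(1.25)²/(1.543)² = 0.89976 atm
P = 17.471 − 0.89976 = 16.57 atm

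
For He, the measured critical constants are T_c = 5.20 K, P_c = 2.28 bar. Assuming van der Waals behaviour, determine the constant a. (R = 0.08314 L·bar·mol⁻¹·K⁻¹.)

From T_c = 8a/(27Rb) and P_c = a/(27b²): a = 27 R² T_c²/(64 P_c).
a = 27×(0.08314)²×(5.20)²/(64×2.28) = 5.0465/145.92 = 0.03458 L²·bar/mol²

a ≈ 0.03458 L²·bar/mol²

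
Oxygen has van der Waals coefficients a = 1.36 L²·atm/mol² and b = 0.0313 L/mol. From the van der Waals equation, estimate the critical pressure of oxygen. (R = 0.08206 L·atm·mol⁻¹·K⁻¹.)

For a van der Waals gas, P_c = a/(27b²).
P_c = 1.36/(27×(0.0313)²) = 1.36/0.026452 = 51.41 atm

P_c ≈ 51.41 atm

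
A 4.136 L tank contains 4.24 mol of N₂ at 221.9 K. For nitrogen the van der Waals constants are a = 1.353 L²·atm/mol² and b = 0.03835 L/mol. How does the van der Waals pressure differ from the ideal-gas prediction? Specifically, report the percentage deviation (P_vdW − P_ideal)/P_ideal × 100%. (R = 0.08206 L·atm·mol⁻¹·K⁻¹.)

Ideal: P_ideal = nRT/V = (4.24)(0.08206)(221.9)/4.136 = 18.6670 atm
vdW: P = nRT/(V − nb) − a n²/V² = 77.2066/3.97340 − 24.3237/17.1065 = 19.4309 − 1.42190 = 18.0090 atm
% deviation = (18.0090 − 18.6670)/18.6670 × 100% = -3.52%

-3.52 %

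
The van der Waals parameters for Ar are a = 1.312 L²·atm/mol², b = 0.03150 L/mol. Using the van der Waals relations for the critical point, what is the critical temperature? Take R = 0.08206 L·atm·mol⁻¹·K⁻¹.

T_c ≈ 150.4 K

For a van der Waals gas, T_c = 8a/(27Rb).
T_c = 8×1.312/(27×0.08206×0.03150) = 10.496/0.069792 = 150.4 K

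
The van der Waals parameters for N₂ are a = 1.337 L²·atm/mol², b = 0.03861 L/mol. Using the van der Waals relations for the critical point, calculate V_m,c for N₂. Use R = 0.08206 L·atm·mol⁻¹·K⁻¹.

V_m,c ≈ 0.1158 L/mol

For a van der Waals gas, V_m,c = 3b.
V_m,c = 3×0.03861 = 0.1158 L/mol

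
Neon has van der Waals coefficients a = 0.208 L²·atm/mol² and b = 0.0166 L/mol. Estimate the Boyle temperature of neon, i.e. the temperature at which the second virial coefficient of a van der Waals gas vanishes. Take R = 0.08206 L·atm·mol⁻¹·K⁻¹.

For a van der Waals gas the second virial coefficient B₂ = b − a/(RT) vanishes at T_B = a/(Rb).
T_B = 0.208/(0.08206×0.0166) = 0.208/0.0013622 = 152.7 K

T_B ≈ 152.7 K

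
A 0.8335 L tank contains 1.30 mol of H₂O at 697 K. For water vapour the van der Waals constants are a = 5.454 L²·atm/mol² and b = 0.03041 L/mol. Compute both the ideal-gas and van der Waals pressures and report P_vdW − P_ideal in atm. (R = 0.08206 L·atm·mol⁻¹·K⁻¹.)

Ideal: P_ideal = nRT/V = (1.30)(0.08206)(697)/0.8335 = 89.2076 atm
vdW: P = nRT/(V − nb) − a n²/V² = 74.3546/0.793967 − 9.21726/0.694722 = 93.6495 − 13.2676 = 80.3819 atm
ΔP = 80.3819 − 89.2076 = -8.826 atm

ΔP ≈ -8.826 atm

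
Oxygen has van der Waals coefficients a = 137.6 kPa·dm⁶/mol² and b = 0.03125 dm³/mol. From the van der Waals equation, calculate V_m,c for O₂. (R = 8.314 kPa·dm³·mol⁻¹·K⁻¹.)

For a van der Waals gas, V_m,c = 3b.
V_m,c = 3×0.03125 = 0.09375 dm³/mol

V_m,c ≈ 0.09375 dm³/mol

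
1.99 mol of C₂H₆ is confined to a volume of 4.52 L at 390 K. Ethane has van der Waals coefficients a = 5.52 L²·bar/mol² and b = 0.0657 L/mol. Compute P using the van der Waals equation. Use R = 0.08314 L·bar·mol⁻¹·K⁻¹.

P ≈ 13.63 bar

P = nRT/(V − nb) − a n²/V²
nRT/(V − nb) = (1.99)(0.08314)(390)/(4.52 − 1.99×0.0657) = 64.525/4.3893 = 14.701 bar
a n²/V² = (5.52)(1.99)²/(4.52)² = 1.0700 bar
P = 14.701 − 1.0700 = 13.63 bar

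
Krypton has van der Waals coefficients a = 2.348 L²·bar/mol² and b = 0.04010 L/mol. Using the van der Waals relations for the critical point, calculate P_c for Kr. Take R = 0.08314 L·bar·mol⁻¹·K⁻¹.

P_c ≈ 54.08 bar

For a van der Waals gas, P_c = a/(27b²).
P_c = 2.348/(27×(0.04010)²) = 2.348/0.043416 = 54.08 bar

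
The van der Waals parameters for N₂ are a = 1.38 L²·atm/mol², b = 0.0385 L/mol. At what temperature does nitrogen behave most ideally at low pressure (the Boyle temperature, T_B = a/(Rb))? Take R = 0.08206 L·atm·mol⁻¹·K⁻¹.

T_B ≈ 436.8 K

For a van der Waals gas the second virial coefficient B₂ = b − a/(RT) vanishes at T_B = a/(Rb).
T_B = 1.38/(0.08206×0.0385) = 1.38/0.0031593 = 436.8 K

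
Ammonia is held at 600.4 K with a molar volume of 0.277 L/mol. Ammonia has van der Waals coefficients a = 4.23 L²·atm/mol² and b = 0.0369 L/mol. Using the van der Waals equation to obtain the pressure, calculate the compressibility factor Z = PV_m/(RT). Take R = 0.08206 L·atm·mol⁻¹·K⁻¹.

Z ≈ 0.8437

P = RT/(V_m − b) − a/V_m² = (0.08206)(600.4)/(0.277 − 0.0369) − 4.23/(0.277)²
  = 49.269/0.24010 − 55.129 = 205.20 − 55.129 = 150.07 atm
Z = PV_m/(RT) = (150.07)(0.277)/((0.08206)(600.4)) = 41.569/49.269 = 0.8437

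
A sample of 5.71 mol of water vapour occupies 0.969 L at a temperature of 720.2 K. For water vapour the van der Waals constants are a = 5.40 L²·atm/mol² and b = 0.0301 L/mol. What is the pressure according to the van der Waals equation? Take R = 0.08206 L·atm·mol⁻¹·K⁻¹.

P ≈ 235.8 atm

P = nRT/(V − nb) − a n²/V²
nRT/(V − nb) = (5.71)(0.08206)(720.2)/(0.969 − 5.71×0.0301) = 337.46/0.79713 = 423.34 atm
a n²/V² = (5.40)(5.71)²/(0.969)² = 187.51 atm
P = 423.34 − 187.51 = 235.8 atm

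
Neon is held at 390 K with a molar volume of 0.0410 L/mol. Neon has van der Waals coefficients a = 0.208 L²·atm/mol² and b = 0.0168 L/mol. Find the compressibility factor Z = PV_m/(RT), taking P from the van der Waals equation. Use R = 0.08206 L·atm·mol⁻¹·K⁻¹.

P = RT/(V_m − b) − a/V_m² = (0.08206)(390)/(0.0410 − 0.0168) − 0.208/(0.0410)²
  = 32.003/0.024200 − 123.74 = 1322.4 − 123.74 = 1198.7 atm
Z = PV_m/(RT) = (1198.7)(0.0410)/((0.08206)(390)) = 49.147/32.003 = 1.536

Z ≈ 1.536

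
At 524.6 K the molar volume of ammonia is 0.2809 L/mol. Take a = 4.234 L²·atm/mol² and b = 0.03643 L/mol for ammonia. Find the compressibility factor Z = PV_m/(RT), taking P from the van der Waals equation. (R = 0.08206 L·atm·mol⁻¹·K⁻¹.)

P = RT/(V_m − b) − a/V_m² = (0.08206)(524.6)/(0.2809 − 0.03643) − 4.234/(0.2809)²
  = 43.049/0.24447 − 53.660 = 176.09 − 53.660 = 122.43 atm
Z = PV_m/(RT) = (122.43)(0.2809)/((0.08206)(524.6)) = 34.391/43.049 = 0.7989

Z ≈ 0.7989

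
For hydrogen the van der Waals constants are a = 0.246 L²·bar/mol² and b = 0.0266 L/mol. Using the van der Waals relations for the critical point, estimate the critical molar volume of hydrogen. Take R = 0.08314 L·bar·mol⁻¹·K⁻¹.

For a van der Waals gas, V_m,c = 3b.
V_m,c = 3×0.0266 = 0.07980 L/mol

V_m,c ≈ 0.07980 L/mol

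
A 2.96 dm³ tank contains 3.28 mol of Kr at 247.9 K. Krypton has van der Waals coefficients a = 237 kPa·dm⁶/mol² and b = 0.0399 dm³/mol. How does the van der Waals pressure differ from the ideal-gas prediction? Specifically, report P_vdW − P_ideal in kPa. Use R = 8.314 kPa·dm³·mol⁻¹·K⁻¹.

Ideal: P_ideal = nRT/V = (3.28)(8.314)(247.9)/2.96 = 2283.86 kPa
vdW: P = nRT/(V − nb) − a n²/V² = 6760.21/2.82913 − 2549.74/8.76160 = 2389.50 − 291.013 = 2098.49 kPa
ΔP = 2098.49 − 2283.86 = -185.4 kPa

ΔP ≈ -185.4 kPa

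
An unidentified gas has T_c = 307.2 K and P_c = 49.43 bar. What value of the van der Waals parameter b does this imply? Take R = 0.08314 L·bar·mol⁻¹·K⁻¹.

From T_c = 8a/(27Rb) and P_c = a/(27b²): b = R T_c/(8 P_c).
b = (0.08314)(307.2)/(8×49.43) = 25.541/395.44 = 0.06459 L/mol

b ≈ 0.06459 L/mol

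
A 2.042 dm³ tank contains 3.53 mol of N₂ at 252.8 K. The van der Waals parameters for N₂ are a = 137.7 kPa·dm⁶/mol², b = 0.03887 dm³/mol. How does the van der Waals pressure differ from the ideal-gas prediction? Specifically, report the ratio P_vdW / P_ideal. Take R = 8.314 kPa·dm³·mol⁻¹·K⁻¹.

P_vdW / P_ideal ≈ 0.9588

Ideal: P_ideal = nRT/V = (3.53)(8.314)(252.8)/2.042 = 3633.34 kPa
vdW: P = nRT/(V − nb) − a n²/V² = 7419.28/1.90479 − 1715.87/4.16976 = 3895.06 − 411.503 = 3483.56 kPa
Ratio = 3483.56/3633.34 = 0.9588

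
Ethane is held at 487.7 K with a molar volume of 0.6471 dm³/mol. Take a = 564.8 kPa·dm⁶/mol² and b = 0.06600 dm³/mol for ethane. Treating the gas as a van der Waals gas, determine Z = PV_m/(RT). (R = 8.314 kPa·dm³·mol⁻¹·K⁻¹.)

P = RT/(V_m − b) − a/V_m² = (8.314)(487.7)/(0.6471 − 0.06600) − 564.8/(0.6471)²
  = 4054.7/0.58110 − 1348.8 = 6977.6 − 1348.8 = 5628.8 kPa
Z = PV_m/(RT) = (5628.8)(0.6471)/((8.314)(487.7)) = 3642.4/4054.7 = 0.8983

Z ≈ 0.8983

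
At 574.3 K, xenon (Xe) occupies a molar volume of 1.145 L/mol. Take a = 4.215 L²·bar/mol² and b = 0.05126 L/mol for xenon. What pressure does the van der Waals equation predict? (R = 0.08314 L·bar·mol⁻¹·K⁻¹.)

P = RT/(V_m − b) − a/V_m²
RT/(V_m − b) = (0.08314)(574.3)/(1.145 − 0.05126) = 47.747/1.0937 = 43.656 bar
a/V_m² = 4.215/(1.145)² = 3.2150 bar
P = 43.656 − 3.2150 = 40.44 bar

P ≈ 40.44 bar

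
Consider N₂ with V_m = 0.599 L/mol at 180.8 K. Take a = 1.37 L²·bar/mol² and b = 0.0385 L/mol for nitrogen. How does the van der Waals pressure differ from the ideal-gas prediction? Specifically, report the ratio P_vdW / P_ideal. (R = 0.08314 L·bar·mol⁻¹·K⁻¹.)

Ideal: P_ideal = RT/V_m = (0.08314)(180.8)/0.599 = 25.0947 bar
vdW: P = RT/(V_m − b) − a/V_m² = 15.0317/0.560500 − 1.37/0.358801 = 26.8184 − 3.81827 = 23.0001 bar
Ratio = 23.0001/25.0947 = 0.9165

P_vdW / P_ideal ≈ 0.9165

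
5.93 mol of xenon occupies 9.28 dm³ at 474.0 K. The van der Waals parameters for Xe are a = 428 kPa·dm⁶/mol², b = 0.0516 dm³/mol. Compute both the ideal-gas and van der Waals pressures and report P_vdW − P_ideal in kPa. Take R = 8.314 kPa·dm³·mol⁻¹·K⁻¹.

Ideal: P_ideal = nRT/V = (5.93)(8.314)(474.0)/9.28 = 2518.23 kPa
vdW: P = nRT/(V − nb) − a n²/V² = 23369.2/8.97401 − 15050.6/86.1184 = 2604.10 − 174.766 = 2429.33 kPa
ΔP = 2429.33 − 2518.23 = -88.9 kPa

ΔP ≈ -88.9 kPa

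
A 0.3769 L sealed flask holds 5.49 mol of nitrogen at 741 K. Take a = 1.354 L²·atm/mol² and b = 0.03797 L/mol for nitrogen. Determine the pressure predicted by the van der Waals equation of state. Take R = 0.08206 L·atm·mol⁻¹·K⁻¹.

P = nRT/(V − nb) − a n²/V²
nRT/(V − nb) = (5.49)(0.08206)(741)/(0.3769 − 5.49×0.03797) = 333.83/0.16844 = 1981.9 atm
a n²/V² = (1.354)(5.49)²/(0.3769)² = 287.28 atm
P = 1981.9 − 287.28 = 1695 atm

P ≈ 1695 atm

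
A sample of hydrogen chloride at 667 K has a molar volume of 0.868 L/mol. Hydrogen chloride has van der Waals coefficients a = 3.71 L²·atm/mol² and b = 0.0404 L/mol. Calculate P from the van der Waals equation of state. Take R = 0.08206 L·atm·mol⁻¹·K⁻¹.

P ≈ 61.21 atm

P = RT/(V_m − b) − a/V_m²
RT/(V_m − b) = (0.08206)(667)/(0.868 − 0.0404) = 54.734/0.82760 = 66.136 atm
a/V_m² = 3.71/(0.868)² = 4.9242 atm
P = 66.136 − 4.9242 = 61.21 atm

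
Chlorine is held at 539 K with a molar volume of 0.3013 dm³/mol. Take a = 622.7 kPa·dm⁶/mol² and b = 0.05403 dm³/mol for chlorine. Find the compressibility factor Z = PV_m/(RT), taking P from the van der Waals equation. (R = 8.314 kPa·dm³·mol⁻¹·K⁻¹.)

P = RT/(V_m − b) − a/V_m² = (8.314)(539)/(0.3013 − 0.05403) − 622.7/(0.3013)²
  = 4481.2/0.24727 − 6859.3 = 18123 − 6859.3 = 11264 kPa
Z = PV_m/(RT) = (11264)(0.3013)/((8.314)(539)) = 3393.8/4481.2 = 0.7573

Z ≈ 0.7573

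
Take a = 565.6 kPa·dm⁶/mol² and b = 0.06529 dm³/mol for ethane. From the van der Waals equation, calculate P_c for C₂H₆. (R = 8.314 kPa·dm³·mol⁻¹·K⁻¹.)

For a van der Waals gas, P_c = a/(27b²).
P_c = 565.6/(27×(0.06529)²) = 565.6/0.11510 = 4914 kPa

P_c ≈ 4914 kPa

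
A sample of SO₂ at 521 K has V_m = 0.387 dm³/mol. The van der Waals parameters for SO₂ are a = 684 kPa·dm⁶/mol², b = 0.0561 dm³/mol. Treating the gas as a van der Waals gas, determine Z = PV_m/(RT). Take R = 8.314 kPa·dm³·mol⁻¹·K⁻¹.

Z ≈ 0.7615

P = RT/(V_m − b) − a/V_m² = (8.314)(521)/(0.387 − 0.0561) − 684/(0.387)²
  = 4331.6/0.33090 − 4567.0 = 13090 − 4567.0 = 8523 kPa
Z = PV_m/(RT) = (8523)(0.387)/((8.314)(521)) = 3298.4/4331.6 = 0.7615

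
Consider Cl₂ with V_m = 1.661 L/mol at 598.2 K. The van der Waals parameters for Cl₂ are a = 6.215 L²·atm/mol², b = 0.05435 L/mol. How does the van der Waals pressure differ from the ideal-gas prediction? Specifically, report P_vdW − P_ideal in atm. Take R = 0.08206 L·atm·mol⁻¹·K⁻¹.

ΔP ≈ -1.253 atm

Ideal: P_ideal = RT/V_m = (0.08206)(598.2)/1.661 = 29.5535 atm
vdW: P = RT/(V_m − b) − a/V_m² = 49.0883/1.60665 − 6.215/2.75892 = 30.5532 − 2.25269 = 28.3005 atm
ΔP = 28.3005 − 29.5535 = -1.253 atm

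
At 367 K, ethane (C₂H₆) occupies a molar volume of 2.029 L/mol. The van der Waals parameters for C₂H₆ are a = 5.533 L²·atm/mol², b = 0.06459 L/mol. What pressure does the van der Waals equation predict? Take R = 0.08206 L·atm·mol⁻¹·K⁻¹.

P = RT/(V_m − b) − a/V_m²
RT/(V_m − b) = (0.08206)(367)/(2.029 − 0.06459) = 30.116/1.9644 = 15.331 atm
a/V_m² = 5.533/(2.029)² = 1.3440 atm
P = 15.331 − 1.3440 = 13.99 atm

P ≈ 13.99 atm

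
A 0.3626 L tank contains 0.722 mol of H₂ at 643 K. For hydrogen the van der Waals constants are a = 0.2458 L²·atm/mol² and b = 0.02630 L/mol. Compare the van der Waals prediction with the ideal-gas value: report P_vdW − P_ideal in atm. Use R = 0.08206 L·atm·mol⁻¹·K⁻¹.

ΔP ≈ 4.83 atm

Ideal: P_ideal = nRT/V = (0.722)(0.08206)(643)/0.3626 = 105.064 atm
vdW: P = nRT/(V − nb) − a n²/V² = 38.0960/0.343611 − 0.128132/0.131479 = 110.870 − 0.974543 = 109.895 atm
ΔP = 109.895 − 105.064 = 4.83 atm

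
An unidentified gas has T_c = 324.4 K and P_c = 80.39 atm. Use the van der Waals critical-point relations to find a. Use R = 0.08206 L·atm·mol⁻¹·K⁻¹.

a ≈ 3.719 L²·atm/mol²

From T_c = 8a/(27Rb) and P_c = a/(27b²): a = 27 R² T_c²/(64 P_c).
a = 27×(0.08206)²×(324.4)²/(64×80.39) = 19133/5145.0 = 3.719 L²·atm/mol²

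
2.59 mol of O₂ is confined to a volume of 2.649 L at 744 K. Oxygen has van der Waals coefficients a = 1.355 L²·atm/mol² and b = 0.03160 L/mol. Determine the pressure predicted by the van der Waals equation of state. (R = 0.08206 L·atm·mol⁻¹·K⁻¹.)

P = nRT/(V − nb) − a n²/V²
nRT/(V − nb) = (2.59)(0.08206)(744)/(2.649 − 2.59×0.03160) = 158.13/2.5672 = 61.596 atm
a n²/V² = (1.355)(2.59)²/(2.649)² = 1.2953 atm
P = 61.596 − 1.2953 = 60.30 atm

P ≈ 60.30 atm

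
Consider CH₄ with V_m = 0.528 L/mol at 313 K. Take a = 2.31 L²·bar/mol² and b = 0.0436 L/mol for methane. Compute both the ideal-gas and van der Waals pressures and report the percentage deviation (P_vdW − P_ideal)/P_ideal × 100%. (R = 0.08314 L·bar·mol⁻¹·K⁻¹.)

-7.81 %

Ideal: P_ideal = RT/V_m = (0.08314)(313)/0.528 = 49.2856 bar
vdW: P = RT/(V_m − b) − a/V_m² = 26.0228/0.484400 − 2.31/0.278784 = 53.7217 − 8.28598 = 45.4357 bar
% deviation = (45.4357 − 49.2856)/49.2856 × 100% = -7.81%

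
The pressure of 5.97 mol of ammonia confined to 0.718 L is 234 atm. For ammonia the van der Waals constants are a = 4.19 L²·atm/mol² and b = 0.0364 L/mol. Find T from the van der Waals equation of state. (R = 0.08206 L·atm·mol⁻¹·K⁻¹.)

T = (P + a n²/V²)(V − nb)/(nR)
P + a n²/V² = 234 + (4.19)(5.97)²/(0.718)² = 523.68 atm
V − nb = 0.718 − (5.97)(0.0364) = 0.50069 L
T = (523.68)(0.50069)/((5.97)(0.08206)) = 535.2 K

T ≈ 535.2 K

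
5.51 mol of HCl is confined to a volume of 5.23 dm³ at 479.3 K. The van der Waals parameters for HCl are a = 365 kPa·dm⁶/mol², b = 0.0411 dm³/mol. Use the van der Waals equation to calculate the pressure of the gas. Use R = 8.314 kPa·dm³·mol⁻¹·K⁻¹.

P = nRT/(V − nb) − a n²/V²
nRT/(V − nb) = (5.51)(8.314)(479.3)/(5.23 − 5.51×0.0411) = 21957/5.0035 = 4388.3 kPa
a n²/V² = (365)(5.51)²/(5.23)² = 405.13 kPa
P = 4388.3 − 405.13 = 3983 kPa

P ≈ 3983 kPa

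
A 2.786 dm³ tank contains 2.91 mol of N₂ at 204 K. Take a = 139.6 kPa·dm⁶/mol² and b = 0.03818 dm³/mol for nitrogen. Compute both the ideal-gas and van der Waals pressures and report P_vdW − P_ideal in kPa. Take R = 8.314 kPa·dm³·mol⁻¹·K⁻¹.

Ideal: P_ideal = nRT/V = (2.91)(8.314)(204)/2.786 = 1771.54 kPa
vdW: P = nRT/(V − nb) − a n²/V² = 4935.52/2.67490 − 1182.15/7.76180 = 1845.12 − 152.304 = 1692.82 kPa
ΔP = 1692.82 − 1771.54 = -78.7 kPa

ΔP ≈ -78.7 kPa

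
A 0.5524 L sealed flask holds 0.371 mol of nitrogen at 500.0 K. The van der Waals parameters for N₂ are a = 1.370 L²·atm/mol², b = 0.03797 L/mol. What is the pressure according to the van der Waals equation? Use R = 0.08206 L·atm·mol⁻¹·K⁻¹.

P = nRT/(V − nb) − a n²/V²
nRT/(V − nb) = (0.371)(0.08206)(500.0)/(0.5524 − 0.371×0.03797) = 15.222/0.53831 = 28.277 atm
a n²/V² = (1.370)(0.371)²/(0.5524)² = 0.61796 atm
P = 28.277 − 0.61796 = 27.66 atm

P ≈ 27.66 atm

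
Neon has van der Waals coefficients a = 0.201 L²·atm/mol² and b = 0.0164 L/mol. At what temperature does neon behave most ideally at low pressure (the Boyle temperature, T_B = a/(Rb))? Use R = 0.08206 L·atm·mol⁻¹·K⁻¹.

For a van der Waals gas the second virial coefficient B₂ = b − a/(RT) vanishes at T_B = a/(Rb).
T_B = 0.201/(0.08206×0.0164) = 0.201/0.0013458 = 149.4 K

T_B ≈ 149.4 K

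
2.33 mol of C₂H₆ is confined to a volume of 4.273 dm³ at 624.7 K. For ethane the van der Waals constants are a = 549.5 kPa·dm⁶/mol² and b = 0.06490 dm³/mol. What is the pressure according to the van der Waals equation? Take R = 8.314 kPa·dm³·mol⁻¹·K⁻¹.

P = nRT/(V − nb) − a n²/V²
nRT/(V − nb) = (2.33)(8.314)(624.7)/(4.273 − 2.33×0.06490) = 12101/4.1218 = 2935.9 kPa
a n²/V² = (549.5)(2.33)²/(4.273)² = 163.39 kPa
P = 2935.9 − 163.39 = 2773 kPa

P ≈ 2773 kPa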